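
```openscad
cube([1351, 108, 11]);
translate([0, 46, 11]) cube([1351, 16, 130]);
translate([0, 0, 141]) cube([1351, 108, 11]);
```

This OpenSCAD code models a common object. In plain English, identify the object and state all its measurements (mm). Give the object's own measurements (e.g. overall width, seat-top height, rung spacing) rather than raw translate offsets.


An I-beam lying along x, 1351 mm long. Overall section height 152 mm. Two flanges 108 mm wide (y) and 11 mm thick, one on the floor and one at the top; a web 16 mm thick runs between them, centred on the flange width.


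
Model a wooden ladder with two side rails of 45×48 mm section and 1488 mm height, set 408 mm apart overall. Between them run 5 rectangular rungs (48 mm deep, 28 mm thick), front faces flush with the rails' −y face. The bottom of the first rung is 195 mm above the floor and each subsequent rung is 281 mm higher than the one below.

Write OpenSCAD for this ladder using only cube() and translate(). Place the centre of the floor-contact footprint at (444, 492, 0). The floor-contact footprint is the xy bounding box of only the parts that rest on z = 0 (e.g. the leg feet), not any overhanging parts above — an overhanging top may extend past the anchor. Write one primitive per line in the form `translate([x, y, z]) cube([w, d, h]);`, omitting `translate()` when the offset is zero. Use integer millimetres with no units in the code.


translate([240, 468, 0]) cube([45, 48, 1488]);
translate([603, 468, 0]) cube([45, 48, 1488]);
translate([285, 468, 195]) cube([318, 48, 28]);
translate([285, 468, 476]) cube([318, 48, 28]);
translate([285, 468, 757]) cube([318, 48, 28]);
translate([285, 468, 1038]) cube([318, 48, 28]);
translate([285, 468, 1319]) cube([318, 48, 28]);


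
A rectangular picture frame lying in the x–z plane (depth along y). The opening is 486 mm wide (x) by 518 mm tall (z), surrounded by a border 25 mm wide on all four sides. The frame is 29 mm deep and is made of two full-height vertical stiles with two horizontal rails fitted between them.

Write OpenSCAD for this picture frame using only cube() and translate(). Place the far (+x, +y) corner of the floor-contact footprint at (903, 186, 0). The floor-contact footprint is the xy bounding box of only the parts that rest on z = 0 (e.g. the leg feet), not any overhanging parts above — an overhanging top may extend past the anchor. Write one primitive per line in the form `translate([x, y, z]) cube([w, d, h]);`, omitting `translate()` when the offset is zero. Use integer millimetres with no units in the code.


translate([367, 157, 0]) cube([25, 29, 568]);
translate([878, 157, 0]) cube([25, 29, 568]);
translate([392, 157, 0]) cube([486, 29, 25]);
translate([392, 157, 543]) cube([486, 29, 25]);


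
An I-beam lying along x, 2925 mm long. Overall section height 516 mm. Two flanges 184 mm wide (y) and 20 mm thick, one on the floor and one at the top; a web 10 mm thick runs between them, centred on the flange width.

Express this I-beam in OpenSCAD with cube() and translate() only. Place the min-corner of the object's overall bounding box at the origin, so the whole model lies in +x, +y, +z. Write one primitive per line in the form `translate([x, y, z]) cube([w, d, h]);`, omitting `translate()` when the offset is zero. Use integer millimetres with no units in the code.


cube([2925, 184, 20]);
translate([0, 87, 20]) cube([2925, 10, 476]);
translate([0, 0, 496]) cube([2925, 184, 20]);


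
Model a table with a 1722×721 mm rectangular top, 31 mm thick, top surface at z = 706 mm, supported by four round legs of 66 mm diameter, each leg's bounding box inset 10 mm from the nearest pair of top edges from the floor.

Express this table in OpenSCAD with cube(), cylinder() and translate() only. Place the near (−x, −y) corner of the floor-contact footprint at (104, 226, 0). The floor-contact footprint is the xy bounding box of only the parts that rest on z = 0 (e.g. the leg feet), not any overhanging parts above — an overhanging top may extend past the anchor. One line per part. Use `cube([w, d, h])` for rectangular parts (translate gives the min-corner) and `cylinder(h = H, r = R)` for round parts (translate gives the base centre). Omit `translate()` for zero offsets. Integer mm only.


// leg_h = 706 - 31 = 675
translate([94, 216, 675]) cube([1722, 721, 31]);
translate([137, 259, 0]) cylinder(h = 675, r = 33);
translate([1773, 259, 0]) cylinder(h = 675, r = 33);
translate([137, 894, 0]) cylinder(h = 675, r = 33);
translate([1773, 894, 0]) cylinder(h = 675, r = 33);


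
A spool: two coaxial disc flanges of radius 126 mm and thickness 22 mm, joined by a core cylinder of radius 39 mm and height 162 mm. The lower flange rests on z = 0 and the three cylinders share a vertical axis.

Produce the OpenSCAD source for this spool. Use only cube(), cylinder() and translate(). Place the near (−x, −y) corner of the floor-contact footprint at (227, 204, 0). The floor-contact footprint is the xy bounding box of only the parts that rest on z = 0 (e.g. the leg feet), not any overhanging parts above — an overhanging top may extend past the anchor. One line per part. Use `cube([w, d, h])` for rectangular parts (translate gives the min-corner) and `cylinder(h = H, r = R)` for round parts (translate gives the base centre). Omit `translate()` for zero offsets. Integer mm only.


translate([353, 330, 0]) cylinder(h = 22, r = 126);
translate([353, 330, 22]) cylinder(h = 162, r = 39);
translate([353, 330, 184]) cylinder(h = 22, r = 126);


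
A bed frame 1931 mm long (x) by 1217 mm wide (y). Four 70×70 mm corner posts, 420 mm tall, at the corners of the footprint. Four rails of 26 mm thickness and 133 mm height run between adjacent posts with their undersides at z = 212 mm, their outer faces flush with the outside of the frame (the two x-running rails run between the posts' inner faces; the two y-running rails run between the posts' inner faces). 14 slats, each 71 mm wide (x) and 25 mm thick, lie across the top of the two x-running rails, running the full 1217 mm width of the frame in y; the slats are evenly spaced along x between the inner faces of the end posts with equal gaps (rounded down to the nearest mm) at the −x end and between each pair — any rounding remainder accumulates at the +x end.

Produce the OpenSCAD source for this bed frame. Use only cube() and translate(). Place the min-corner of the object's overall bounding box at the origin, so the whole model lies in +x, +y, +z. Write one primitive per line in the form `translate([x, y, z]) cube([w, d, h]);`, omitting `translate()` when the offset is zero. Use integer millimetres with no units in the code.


cube([70, 70, 420]);
translate([0, 1147, 0]) cube([70, 70, 420]);
translate([1861, 0, 0]) cube([70, 70, 420]);
translate([1861, 1147, 0]) cube([70, 70, 420]);
translate([70, 0, 212]) cube([1791, 26, 133]);
translate([70, 1191, 212]) cube([1791, 26, 133]);
translate([0, 70, 212]) cube([26, 1077, 133]);
translate([1905, 70, 212]) cube([26, 1077, 133]);
translate([123, 0, 345]) cube([71, 1217, 25]);
translate([247, 0, 345]) cube([71, 1217, 25]);
translate([371, 0, 345]) cube([71, 1217, 25]);
translate([495, 0, 345]) cube([71, 1217, 25]);
translate([619, 0, 345]) cube([71, 1217, 25]);
translate([743, 0, 345]) cube([71, 1217, 25]);
translate([867, 0, 345]) cube([71, 1217, 25]);
translate([991, 0, 345]) cube([71, 1217, 25]);
translate([1115, 0, 345]) cube([71, 1217, 25]);
translate([1239, 0, 345]) cube([71, 1217, 25]);
translate([1363, 0, 345]) cube([71, 1217, 25]);
translate([1487, 0, 345]) cube([71, 1217, 25]);
translate([1611, 0, 345]) cube([71, 1217, 25]);
translate([1735, 0, 345]) cube([71, 1217, 25]);


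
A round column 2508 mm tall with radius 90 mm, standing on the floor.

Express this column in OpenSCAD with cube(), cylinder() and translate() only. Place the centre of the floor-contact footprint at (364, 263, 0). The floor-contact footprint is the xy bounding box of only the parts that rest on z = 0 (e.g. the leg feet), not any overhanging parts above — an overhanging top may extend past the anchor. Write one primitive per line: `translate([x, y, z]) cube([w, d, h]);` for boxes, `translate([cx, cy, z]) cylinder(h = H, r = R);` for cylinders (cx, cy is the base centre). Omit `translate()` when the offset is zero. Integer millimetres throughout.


translate([364, 263, 0]) cylinder(h = 2508, r = 90);


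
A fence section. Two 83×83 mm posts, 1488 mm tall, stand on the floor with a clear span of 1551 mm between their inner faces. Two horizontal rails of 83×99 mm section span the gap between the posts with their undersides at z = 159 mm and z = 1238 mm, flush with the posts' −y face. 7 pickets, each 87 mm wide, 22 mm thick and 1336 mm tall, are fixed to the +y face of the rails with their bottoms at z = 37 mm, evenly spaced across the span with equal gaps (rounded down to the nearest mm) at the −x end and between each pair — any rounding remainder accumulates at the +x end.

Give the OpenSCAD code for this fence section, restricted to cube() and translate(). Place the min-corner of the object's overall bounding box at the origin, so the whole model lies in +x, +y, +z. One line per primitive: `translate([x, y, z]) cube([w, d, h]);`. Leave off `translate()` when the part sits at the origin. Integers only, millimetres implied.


cube([83, 83, 1488]);
translate([1634, 0, 0]) cube([83, 83, 1488]);
translate([83, 0, 159]) cube([1551, 83, 99]);
translate([83, 0, 1238]) cube([1551, 83, 99]);
translate([200, 83, 37]) cube([87, 22, 1336]);
translate([404, 83, 37]) cube([87, 22, 1336]);
translate([608, 83, 37]) cube([87, 22, 1336]);
translate([812, 83, 37]) cube([87, 22, 1336]);
translate([1016, 83, 37]) cube([87, 22, 1336]);
translate([1220, 83, 37]) cube([87, 22, 1336]);
translate([1424, 83, 37]) cube([87, 22, 1336]);


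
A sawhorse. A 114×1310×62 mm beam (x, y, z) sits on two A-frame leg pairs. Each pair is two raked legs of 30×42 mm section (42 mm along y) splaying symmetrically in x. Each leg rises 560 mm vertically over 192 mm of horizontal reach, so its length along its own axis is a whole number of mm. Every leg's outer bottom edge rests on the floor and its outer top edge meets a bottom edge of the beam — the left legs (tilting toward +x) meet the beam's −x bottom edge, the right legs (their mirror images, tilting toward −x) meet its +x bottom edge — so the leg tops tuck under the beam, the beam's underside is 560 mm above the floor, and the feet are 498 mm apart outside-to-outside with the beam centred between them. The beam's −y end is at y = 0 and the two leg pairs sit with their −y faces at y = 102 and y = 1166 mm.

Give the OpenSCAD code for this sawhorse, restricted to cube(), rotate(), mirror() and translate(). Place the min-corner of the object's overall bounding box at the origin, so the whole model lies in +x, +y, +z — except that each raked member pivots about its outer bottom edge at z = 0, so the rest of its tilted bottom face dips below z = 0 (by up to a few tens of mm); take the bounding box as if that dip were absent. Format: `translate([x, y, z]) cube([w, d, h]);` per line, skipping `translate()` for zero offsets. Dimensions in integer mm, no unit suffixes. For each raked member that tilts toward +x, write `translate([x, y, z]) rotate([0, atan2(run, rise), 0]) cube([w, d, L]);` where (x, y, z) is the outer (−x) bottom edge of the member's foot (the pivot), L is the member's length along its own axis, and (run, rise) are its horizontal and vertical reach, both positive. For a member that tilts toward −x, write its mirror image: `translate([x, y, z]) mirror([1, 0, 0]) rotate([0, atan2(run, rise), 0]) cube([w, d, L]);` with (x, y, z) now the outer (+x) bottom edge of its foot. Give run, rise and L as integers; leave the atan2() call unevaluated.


translate([192, 0, 560]) cube([114, 1310, 62]);
translate([0, 102, 0]) rotate([0, atan2(192, 560), 0]) cube([30, 42, 592]);
translate([498, 102, 0]) mirror([1, 0, 0]) rotate([0, atan2(192, 560), 0]) cube([30, 42, 592]);
translate([0, 1166, 0]) rotate([0, atan2(192, 560), 0]) cube([30, 42, 592]);
translate([498, 1166, 0]) mirror([1, 0, 0]) rotate([0, atan2(192, 560), 0]) cube([30, 42, 592]);


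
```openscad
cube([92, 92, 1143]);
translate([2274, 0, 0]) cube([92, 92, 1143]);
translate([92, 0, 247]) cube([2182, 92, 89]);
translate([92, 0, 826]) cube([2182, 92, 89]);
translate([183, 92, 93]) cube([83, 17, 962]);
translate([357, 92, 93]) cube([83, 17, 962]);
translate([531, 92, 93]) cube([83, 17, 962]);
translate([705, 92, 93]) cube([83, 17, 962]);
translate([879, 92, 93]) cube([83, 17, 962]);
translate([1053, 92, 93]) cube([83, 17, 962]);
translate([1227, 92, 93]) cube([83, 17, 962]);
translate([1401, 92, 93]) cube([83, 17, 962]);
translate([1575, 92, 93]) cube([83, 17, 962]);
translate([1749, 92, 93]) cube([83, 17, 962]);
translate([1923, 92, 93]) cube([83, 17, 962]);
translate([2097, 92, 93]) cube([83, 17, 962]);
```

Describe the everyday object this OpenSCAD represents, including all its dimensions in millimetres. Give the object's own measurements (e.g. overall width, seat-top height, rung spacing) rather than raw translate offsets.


A fence section. Two 92×92 mm posts, 1143 mm tall, stand on the floor with a clear span of 2182 mm between their inner faces. Two horizontal rails of 92×89 mm section span the gap between the posts with their undersides at z = 247 mm and z = 826 mm, flush with the posts' −y face. 12 pickets, each 83 mm wide, 17 mm thick and 962 mm tall, are fixed to the +y face of the rails with their bottoms at z = 93 mm, spaced across the span with a 91 mm gap after the −x post and between neighbouring pickets, with 94 mm left before the +x post.


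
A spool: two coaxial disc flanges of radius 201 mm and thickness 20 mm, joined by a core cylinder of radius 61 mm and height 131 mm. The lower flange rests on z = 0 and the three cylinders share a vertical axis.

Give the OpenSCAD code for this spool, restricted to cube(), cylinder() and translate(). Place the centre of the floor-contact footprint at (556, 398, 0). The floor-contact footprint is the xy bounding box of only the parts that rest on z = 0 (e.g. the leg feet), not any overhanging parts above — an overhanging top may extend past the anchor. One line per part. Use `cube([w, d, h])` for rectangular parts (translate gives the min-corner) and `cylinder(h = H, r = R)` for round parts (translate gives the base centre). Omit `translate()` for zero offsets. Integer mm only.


translate([556, 398, 0]) cylinder(h = 20, r = 201);
translate([556, 398, 20]) cylinder(h = 131, r = 61);
translate([556, 398, 151]) cylinder(h = 20, r = 201);


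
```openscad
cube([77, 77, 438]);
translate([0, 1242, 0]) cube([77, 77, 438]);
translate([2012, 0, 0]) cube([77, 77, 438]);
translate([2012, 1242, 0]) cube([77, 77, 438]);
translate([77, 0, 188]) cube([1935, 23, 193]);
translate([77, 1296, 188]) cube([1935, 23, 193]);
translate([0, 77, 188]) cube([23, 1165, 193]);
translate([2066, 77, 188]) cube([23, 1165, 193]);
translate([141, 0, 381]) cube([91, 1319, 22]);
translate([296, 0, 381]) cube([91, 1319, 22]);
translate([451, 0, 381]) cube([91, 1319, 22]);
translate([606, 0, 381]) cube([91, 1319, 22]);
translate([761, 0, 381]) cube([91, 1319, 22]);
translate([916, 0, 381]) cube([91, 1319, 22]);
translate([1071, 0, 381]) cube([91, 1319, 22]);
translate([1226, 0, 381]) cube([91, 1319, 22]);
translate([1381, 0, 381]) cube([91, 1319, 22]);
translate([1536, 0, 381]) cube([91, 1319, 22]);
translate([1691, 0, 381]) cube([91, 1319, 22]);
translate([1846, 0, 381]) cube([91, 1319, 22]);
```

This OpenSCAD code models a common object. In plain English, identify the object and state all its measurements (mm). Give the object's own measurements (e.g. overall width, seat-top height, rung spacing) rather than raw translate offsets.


A bed frame 2089 mm long (x) by 1319 mm wide (y). Four 77×77 mm corner posts, 438 mm tall, at the corners of the footprint. Four rails of 23 mm thickness and 193 mm height run between adjacent posts with their undersides at z = 188 mm, their outer faces flush with the outside of the frame (the two x-running rails run between the posts' inner faces; the two y-running rails run between the posts' inner faces). 12 slats, each 91 mm wide (x) and 22 mm thick, lie across the top of the two x-running rails, running the full 1319 mm width of the frame in y; along x they sit between the end posts with a 64 mm gap after the −x posts and between neighbouring slats, leaving 75 mm before the +x posts.


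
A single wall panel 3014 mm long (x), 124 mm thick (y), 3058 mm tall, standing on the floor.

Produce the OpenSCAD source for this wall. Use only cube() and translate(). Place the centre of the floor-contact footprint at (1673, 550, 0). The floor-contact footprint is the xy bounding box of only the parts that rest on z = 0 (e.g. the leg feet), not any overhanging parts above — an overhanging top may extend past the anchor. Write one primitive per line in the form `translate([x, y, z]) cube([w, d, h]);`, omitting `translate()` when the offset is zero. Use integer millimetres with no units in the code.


translate([166, 488, 0]) cube([3014, 124, 3058]);


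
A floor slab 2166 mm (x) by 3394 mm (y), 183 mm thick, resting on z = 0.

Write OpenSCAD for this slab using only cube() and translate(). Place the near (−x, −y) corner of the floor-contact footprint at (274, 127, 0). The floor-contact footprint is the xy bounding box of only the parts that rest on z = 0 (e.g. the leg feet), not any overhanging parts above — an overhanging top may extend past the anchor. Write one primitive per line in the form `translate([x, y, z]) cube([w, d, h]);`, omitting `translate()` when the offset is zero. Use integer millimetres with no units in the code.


translate([274, 127, 0]) cube([2166, 3394, 183]);


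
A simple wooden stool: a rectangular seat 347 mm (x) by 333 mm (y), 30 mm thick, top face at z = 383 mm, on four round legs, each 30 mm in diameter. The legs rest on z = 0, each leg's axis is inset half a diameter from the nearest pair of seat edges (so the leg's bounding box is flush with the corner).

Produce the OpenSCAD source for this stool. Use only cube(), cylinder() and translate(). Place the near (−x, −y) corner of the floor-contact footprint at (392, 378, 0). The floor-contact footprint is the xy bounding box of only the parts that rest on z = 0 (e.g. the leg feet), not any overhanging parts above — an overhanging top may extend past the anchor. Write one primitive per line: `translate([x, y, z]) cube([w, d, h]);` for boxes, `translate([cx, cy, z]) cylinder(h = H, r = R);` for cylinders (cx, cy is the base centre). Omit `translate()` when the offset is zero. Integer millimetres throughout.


translate([392, 378, 353]) cube([347, 333, 30]);
translate([407, 393, 0]) cylinder(h = 353, r = 15);
translate([724, 393, 0]) cylinder(h = 353, r = 15);
translate([407, 696, 0]) cylinder(h = 353, r = 15);
translate([724, 696, 0]) cylinder(h = 353, r = 15);


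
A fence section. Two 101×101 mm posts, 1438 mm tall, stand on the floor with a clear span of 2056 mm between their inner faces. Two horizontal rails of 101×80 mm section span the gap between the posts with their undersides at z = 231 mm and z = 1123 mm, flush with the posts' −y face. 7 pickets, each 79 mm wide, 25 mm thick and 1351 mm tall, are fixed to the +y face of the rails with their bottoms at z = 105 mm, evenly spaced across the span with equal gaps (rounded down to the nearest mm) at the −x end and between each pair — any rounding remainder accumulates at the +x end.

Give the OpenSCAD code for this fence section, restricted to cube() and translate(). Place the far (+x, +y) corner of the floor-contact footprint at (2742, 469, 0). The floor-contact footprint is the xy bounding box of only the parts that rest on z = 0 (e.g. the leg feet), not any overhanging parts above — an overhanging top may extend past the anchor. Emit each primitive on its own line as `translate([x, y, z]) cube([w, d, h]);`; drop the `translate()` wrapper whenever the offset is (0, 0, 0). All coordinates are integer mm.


translate([484, 368, 0]) cube([101, 101, 1438]);
translate([2641, 368, 0]) cube([101, 101, 1438]);
translate([585, 368, 231]) cube([2056, 101, 80]);
translate([585, 368, 1123]) cube([2056, 101, 80]);
translate([772, 469, 105]) cube([79, 25, 1351]);
translate([1038, 469, 105]) cube([79, 25, 1351]);
translate([1304, 469, 105]) cube([79, 25, 1351]);
translate([1570, 469, 105]) cube([79, 25, 1351]);
translate([1836, 469, 105]) cube([79, 25, 1351]);
translate([2102, 469, 105]) cube([79, 25, 1351]);
translate([2368, 469, 105]) cube([79, 25, 1351]);


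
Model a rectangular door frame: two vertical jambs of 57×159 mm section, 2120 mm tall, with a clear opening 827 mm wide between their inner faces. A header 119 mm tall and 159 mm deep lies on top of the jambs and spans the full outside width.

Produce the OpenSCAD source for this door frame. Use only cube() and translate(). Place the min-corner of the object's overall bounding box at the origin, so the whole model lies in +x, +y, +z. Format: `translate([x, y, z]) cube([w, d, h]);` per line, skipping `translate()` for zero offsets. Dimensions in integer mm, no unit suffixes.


cube([57, 159, 2120]);
translate([884, 0, 0]) cube([57, 159, 2120]);
translate([0, 0, 2120]) cube([941, 159, 119]);


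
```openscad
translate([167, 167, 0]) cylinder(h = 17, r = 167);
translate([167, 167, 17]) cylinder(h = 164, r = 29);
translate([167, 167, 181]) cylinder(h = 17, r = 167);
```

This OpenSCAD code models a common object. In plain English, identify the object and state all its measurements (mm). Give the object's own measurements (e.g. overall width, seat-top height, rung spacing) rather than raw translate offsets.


A spool: two coaxial disc flanges of radius 167 mm and thickness 17 mm, joined by a core cylinder of radius 29 mm and height 164 mm. The lower flange rests on z = 0 and the three cylinders share a vertical axis.


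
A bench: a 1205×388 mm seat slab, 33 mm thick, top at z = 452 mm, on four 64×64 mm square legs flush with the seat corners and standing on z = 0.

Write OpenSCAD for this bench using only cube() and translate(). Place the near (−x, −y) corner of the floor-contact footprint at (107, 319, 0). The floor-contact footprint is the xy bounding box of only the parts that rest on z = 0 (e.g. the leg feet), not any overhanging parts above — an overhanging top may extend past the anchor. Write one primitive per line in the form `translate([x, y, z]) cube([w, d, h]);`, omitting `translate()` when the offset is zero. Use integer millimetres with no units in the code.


translate([107, 319, 419]) cube([1205, 388, 33]);
translate([107, 319, 0]) cube([64, 64, 419]);
translate([107, 643, 0]) cube([64, 64, 419]);
translate([1248, 319, 0]) cube([64, 64, 419]);
translate([1248, 643, 0]) cube([64, 64, 419]);


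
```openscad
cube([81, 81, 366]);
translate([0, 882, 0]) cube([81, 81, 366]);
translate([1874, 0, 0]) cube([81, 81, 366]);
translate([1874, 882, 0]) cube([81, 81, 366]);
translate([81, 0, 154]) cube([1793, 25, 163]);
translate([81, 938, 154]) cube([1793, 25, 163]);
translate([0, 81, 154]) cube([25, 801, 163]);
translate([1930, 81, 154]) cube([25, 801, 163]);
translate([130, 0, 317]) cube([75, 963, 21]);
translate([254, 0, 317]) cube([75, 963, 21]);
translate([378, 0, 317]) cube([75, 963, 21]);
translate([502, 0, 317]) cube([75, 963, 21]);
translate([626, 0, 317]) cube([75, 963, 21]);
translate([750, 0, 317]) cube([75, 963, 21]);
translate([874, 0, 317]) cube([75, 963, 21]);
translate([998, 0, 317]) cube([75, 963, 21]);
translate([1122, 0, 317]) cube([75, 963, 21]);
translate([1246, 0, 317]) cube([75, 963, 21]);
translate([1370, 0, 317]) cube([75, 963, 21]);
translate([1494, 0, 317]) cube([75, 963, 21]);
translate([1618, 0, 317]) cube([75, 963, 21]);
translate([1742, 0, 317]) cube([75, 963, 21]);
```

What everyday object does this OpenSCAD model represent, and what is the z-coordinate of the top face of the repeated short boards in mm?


A bed frame. The slat-top height is 338 mm.

Four posts, four rails, and a row of slats — a bed frame. Slats sit on the rails at z = 154 + 163 = 317; with slat thickness 21, the top is 338 mm.


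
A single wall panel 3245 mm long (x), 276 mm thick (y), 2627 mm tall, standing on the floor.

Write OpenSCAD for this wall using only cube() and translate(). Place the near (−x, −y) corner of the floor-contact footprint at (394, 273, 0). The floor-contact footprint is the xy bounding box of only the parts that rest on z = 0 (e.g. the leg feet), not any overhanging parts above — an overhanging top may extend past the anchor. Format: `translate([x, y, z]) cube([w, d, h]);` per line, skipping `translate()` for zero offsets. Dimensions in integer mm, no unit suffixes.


translate([394, 273, 0]) cube([3245, 276, 2627]);


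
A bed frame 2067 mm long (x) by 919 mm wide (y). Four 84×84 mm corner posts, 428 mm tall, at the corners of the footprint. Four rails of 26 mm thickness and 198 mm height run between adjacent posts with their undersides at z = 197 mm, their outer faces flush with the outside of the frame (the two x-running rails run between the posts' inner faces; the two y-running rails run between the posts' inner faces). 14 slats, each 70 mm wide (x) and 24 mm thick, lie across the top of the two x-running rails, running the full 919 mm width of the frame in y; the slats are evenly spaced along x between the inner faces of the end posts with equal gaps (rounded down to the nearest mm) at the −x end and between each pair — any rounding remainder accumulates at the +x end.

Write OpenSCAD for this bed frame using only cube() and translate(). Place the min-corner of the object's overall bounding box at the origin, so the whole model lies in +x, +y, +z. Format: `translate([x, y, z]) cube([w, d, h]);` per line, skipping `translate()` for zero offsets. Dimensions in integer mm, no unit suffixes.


cube([84, 84, 428]);
translate([0, 835, 0]) cube([84, 84, 428]);
translate([1983, 0, 0]) cube([84, 84, 428]);
translate([1983, 835, 0]) cube([84, 84, 428]);
translate([84, 0, 197]) cube([1899, 26, 198]);
translate([84, 893, 197]) cube([1899, 26, 198]);
translate([0, 84, 197]) cube([26, 751, 198]);
translate([2041, 84, 197]) cube([26, 751, 198]);
translate([145, 0, 395]) cube([70, 919, 24]);
translate([276, 0, 395]) cube([70, 919, 24]);
translate([407, 0, 395]) cube([70, 919, 24]);
translate([538, 0, 395]) cube([70, 919, 24]);
translate([669, 0, 395]) cube([70, 919, 24]);
translate([800, 0, 395]) cube([70, 919, 24]);
translate([931, 0, 395]) cube([70, 919, 24]);
translate([1062, 0, 395]) cube([70, 919, 24]);
translate([1193, 0, 395]) cube([70, 919, 24]);
translate([1324, 0, 395]) cube([70, 919, 24]);
translate([1455, 0, 395]) cube([70, 919, 24]);
translate([1586, 0, 395]) cube([70, 919, 24]);
translate([1717, 0, 395]) cube([70, 919, 24]);
translate([1848, 0, 395]) cube([70, 919, 24]);


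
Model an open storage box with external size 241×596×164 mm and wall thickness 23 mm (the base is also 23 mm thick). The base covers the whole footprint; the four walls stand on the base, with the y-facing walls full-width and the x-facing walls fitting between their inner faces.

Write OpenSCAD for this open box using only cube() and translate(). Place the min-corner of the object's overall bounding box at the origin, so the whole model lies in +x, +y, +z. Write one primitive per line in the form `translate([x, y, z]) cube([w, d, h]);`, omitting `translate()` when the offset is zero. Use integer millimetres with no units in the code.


cube([241, 596, 23]);
translate([0, 0, 23]) cube([241, 23, 141]);
translate([0, 573, 23]) cube([241, 23, 141]);
translate([0, 23, 23]) cube([23, 550, 141]);
translate([218, 23, 23]) cube([23, 550, 141]);


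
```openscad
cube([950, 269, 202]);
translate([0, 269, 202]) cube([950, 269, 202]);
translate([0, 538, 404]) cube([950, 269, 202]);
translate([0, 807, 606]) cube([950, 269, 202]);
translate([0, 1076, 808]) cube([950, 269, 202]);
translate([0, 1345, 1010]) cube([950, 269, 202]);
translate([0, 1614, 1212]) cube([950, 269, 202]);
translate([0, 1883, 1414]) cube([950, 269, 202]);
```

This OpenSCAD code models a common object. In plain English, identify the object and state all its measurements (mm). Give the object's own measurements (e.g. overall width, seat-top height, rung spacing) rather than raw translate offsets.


A straight staircase of 8 solid steps. Each step is 950 mm wide (x), 269 mm deep (y, the going) and 202 mm tall (the rise). The first step rests on the floor; each subsequent step sits one going further in +y and one rise higher in +z, directly behind and above the previous step with no overlap.


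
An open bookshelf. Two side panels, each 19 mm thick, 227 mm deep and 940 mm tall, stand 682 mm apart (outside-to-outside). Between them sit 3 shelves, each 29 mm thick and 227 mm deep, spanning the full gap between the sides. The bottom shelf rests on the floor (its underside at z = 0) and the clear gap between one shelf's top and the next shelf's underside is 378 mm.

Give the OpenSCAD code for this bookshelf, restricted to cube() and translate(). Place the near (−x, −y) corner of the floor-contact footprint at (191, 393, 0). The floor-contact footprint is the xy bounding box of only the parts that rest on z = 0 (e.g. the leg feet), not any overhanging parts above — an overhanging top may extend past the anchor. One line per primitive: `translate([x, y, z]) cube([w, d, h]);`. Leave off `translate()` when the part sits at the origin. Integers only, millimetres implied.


translate([191, 393, 0]) cube([19, 227, 940]);
translate([854, 393, 0]) cube([19, 227, 940]);
translate([210, 393, 0]) cube([644, 227, 29]);
translate([210, 393, 407]) cube([644, 227, 29]);
translate([210, 393, 814]) cube([644, 227, 29]);


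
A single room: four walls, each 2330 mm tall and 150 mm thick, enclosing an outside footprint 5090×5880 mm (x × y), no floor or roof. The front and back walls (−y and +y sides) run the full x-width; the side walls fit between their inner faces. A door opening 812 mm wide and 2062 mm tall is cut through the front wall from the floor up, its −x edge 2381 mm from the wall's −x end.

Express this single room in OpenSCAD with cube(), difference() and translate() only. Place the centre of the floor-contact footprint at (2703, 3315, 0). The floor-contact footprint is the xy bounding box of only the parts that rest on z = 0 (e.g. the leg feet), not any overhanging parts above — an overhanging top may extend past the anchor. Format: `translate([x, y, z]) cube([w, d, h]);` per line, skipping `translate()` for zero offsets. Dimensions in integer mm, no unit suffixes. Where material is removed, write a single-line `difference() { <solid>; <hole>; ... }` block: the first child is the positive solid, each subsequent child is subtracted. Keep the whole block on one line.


difference() { translate([158, 375, 0]) cube([5090, 150, 2330]); translate([2539, 375, 0]) cube([812, 150, 2062]); }
translate([158, 6105, 0]) cube([5090, 150, 2330]);
translate([158, 525, 0]) cube([150, 5580, 2330]);
translate([5098, 525, 0]) cube([150, 5580, 2330]);


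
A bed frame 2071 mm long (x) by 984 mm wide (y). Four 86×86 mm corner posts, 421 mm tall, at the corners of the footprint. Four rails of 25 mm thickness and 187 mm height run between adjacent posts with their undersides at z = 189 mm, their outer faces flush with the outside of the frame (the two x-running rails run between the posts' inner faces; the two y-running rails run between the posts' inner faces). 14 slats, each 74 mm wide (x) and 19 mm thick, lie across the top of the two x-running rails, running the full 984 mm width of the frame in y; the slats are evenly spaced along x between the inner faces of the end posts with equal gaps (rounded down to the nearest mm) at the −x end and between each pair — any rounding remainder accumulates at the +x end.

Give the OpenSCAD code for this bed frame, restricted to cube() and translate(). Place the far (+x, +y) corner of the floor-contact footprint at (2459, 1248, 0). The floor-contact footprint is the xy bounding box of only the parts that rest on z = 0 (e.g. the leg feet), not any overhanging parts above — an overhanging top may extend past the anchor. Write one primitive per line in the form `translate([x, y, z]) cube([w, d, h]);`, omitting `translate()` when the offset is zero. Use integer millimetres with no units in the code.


translate([388, 264, 0]) cube([86, 86, 421]);
translate([388, 1162, 0]) cube([86, 86, 421]);
translate([2373, 264, 0]) cube([86, 86, 421]);
translate([2373, 1162, 0]) cube([86, 86, 421]);
translate([474, 264, 189]) cube([1899, 25, 187]);
translate([474, 1223, 189]) cube([1899, 25, 187]);
translate([388, 350, 189]) cube([25, 812, 187]);
translate([2434, 350, 189]) cube([25, 812, 187]);
translate([531, 264, 376]) cube([74, 984, 19]);
translate([662, 264, 376]) cube([74, 984, 19]);
translate([793, 264, 376]) cube([74, 984, 19]);
translate([924, 264, 376]) cube([74, 984, 19]);
translate([1055, 264, 376]) cube([74, 984, 19]);
translate([1186, 264, 376]) cube([74, 984, 19]);
translate([1317, 264, 376]) cube([74, 984, 19]);
translate([1448, 264, 376]) cube([74, 984, 19]);
translate([1579, 264, 376]) cube([74, 984, 19]);
translate([1710, 264, 376]) cube([74, 984, 19]);
translate([1841, 264, 376]) cube([74, 984, 19]);
translate([1972, 264, 376]) cube([74, 984, 19]);
translate([2103, 264, 376]) cube([74, 984, 19]);
translate([2234, 264, 376]) cube([74, 984, 19]);


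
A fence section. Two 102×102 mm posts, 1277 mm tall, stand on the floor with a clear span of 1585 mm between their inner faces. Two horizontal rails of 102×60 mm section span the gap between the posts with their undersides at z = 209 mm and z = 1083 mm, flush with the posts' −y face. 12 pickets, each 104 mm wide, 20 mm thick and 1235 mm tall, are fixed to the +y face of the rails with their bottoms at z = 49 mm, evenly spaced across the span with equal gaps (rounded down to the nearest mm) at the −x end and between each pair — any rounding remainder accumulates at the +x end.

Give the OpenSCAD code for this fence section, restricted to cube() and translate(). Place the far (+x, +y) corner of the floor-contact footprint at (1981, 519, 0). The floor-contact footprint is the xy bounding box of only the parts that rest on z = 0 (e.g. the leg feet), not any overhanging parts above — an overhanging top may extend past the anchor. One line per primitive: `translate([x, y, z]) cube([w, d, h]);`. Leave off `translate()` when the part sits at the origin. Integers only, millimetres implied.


translate([192, 417, 0]) cube([102, 102, 1277]);
translate([1879, 417, 0]) cube([102, 102, 1277]);
translate([294, 417, 209]) cube([1585, 102, 60]);
translate([294, 417, 1083]) cube([1585, 102, 60]);
translate([319, 519, 49]) cube([104, 20, 1235]);
translate([448, 519, 49]) cube([104, 20, 1235]);
translate([577, 519, 49]) cube([104, 20, 1235]);
translate([706, 519, 49]) cube([104, 20, 1235]);
translate([835, 519, 49]) cube([104, 20, 1235]);
translate([964, 519, 49]) cube([104, 20, 1235]);
translate([1093, 519, 49]) cube([104, 20, 1235]);
translate([1222, 519, 49]) cube([104, 20, 1235]);
translate([1351, 519, 49]) cube([104, 20, 1235]);
translate([1480, 519, 49]) cube([104, 20, 1235]);
translate([1609, 519, 49]) cube([104, 20, 1235]);
translate([1738, 519, 49]) cube([104, 20, 1235]);


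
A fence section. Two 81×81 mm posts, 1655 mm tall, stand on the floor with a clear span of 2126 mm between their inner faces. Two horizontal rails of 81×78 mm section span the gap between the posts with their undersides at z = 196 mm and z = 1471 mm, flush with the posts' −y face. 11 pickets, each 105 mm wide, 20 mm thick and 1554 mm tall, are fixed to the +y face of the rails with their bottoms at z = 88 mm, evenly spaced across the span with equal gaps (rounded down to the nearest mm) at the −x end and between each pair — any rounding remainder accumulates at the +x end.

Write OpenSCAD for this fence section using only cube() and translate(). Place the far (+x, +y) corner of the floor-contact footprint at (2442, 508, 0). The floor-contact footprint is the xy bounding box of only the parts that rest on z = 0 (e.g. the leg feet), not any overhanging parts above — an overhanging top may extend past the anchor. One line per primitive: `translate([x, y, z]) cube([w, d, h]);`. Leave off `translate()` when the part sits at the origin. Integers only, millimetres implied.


translate([154, 427, 0]) cube([81, 81, 1655]);
translate([2361, 427, 0]) cube([81, 81, 1655]);
translate([235, 427, 196]) cube([2126, 81, 78]);
translate([235, 427, 1471]) cube([2126, 81, 78]);
translate([315, 508, 88]) cube([105, 20, 1554]);
translate([500, 508, 88]) cube([105, 20, 1554]);
translate([685, 508, 88]) cube([105, 20, 1554]);
translate([870, 508, 88]) cube([105, 20, 1554]);
translate([1055, 508, 88]) cube([105, 20, 1554]);
translate([1240, 508, 88]) cube([105, 20, 1554]);
translate([1425, 508, 88]) cube([105, 20, 1554]);
translate([1610, 508, 88]) cube([105, 20, 1554]);
translate([1795, 508, 88]) cube([105, 20, 1554]);
translate([1980, 508, 88]) cube([105, 20, 1554]);
translate([2165, 508, 88]) cube([105, 20, 1554]);


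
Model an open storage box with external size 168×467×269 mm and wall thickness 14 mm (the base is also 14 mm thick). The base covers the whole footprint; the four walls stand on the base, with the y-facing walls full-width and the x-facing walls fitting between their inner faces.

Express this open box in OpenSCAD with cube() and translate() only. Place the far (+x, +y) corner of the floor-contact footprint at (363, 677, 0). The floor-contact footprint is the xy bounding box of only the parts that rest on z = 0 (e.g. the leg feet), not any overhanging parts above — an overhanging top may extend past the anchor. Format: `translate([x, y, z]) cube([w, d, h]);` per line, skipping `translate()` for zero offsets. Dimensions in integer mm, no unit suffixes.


translate([195, 210, 0]) cube([168, 467, 14]);
translate([195, 210, 14]) cube([168, 14, 255]);
translate([195, 663, 14]) cube([168, 14, 255]);
translate([195, 224, 14]) cube([14, 439, 255]);
translate([349, 224, 14]) cube([14, 439, 255]);


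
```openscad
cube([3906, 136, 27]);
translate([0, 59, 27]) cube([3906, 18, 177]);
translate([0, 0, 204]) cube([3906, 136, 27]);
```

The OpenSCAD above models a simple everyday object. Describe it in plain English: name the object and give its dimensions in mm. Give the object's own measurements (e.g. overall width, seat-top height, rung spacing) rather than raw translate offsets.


An I-beam lying along x, 3906 mm long. Overall section height 231 mm. Two flanges 136 mm wide (y) and 27 mm thick, one on the floor and one at the top; a web 18 mm thick runs between them, centred on the flange width.


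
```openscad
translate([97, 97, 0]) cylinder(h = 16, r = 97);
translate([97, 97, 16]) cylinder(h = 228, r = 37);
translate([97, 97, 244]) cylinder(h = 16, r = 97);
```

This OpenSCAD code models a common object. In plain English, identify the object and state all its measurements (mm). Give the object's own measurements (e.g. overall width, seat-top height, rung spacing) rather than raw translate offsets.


A spool: two coaxial disc flanges of radius 97 mm and thickness 16 mm, joined by a core cylinder of radius 37 mm and height 228 mm. The lower flange rests on z = 0 and the three cylinders share a vertical axis.


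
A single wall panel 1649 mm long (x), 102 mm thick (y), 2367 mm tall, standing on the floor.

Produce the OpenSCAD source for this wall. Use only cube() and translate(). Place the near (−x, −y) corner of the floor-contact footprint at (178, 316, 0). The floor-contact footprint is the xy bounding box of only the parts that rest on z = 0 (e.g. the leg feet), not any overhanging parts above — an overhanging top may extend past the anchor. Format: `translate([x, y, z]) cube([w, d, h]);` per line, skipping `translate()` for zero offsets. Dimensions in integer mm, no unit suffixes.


translate([178, 316, 0]) cube([1649, 102, 2367]);


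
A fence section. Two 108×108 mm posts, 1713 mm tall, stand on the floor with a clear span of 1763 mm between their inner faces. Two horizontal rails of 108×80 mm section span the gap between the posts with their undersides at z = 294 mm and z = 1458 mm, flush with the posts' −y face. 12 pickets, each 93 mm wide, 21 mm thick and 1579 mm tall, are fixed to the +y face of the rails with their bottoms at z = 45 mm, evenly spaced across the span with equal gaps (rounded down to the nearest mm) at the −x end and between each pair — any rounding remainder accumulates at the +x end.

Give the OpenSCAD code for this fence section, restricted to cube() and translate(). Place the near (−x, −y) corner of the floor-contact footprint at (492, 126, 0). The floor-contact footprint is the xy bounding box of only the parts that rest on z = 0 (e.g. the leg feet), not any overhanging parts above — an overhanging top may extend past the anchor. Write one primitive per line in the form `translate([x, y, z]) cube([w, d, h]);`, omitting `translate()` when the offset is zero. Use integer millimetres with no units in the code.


translate([492, 126, 0]) cube([108, 108, 1713]);
translate([2363, 126, 0]) cube([108, 108, 1713]);
translate([600, 126, 294]) cube([1763, 108, 80]);
translate([600, 126, 1458]) cube([1763, 108, 80]);
translate([649, 234, 45]) cube([93, 21, 1579]);
translate([791, 234, 45]) cube([93, 21, 1579]);
translate([933, 234, 45]) cube([93, 21, 1579]);
translate([1075, 234, 45]) cube([93, 21, 1579]);
translate([1217, 234, 45]) cube([93, 21, 1579]);
translate([1359, 234, 45]) cube([93, 21, 1579]);
translate([1501, 234, 45]) cube([93, 21, 1579]);
translate([1643, 234, 45]) cube([93, 21, 1579]);
translate([1785, 234, 45]) cube([93, 21, 1579]);
translate([1927, 234, 45]) cube([93, 21, 1579]);
translate([2069, 234, 45]) cube([93, 21, 1579]);
translate([2211, 234, 45]) cube([93, 21, 1579]);
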